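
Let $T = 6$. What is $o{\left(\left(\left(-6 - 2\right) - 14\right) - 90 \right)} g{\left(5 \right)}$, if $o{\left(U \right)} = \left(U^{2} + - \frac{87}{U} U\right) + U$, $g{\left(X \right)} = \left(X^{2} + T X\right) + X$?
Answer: $740700$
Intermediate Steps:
$g{\left(X \right)} = X^{2} + 7 X$ ($g{\left(X \right)} = \left(X^{2} + 6 X\right) + X = X^{2} + 7 X$)
$o{\left(U \right)} = -87 + U + U^{2}$ ($o{\left(U \right)} = \left(U^{2} - 87\right) + U = \left(-87 + U^{2}\right) + U = -87 + U + U^{2}$)
$o{\left(\left(\left(-6 - 2\right) - 14\right) - 90 \right)} g{\left(5 \right)} = \left(-87 - 112 + \left(\left(\left(-6 - 2\right) - 14\right) - 90\right)^{2}\right) 5 \left(7 + 5\right) = \left(-87 - 112 + \left(\left(-8 - 14\right) - 90\right)^{2}\right) 5 \cdot 12 = \left(-87 - 112 + \left(-22 - 90\right)^{2}\right) 60 = \left(-87 - 112 + \left(-112\right)^{2}\right) 60 = \left(-87 - 112 + 12544\right) 60 = 12345 \cdot 60 = 740700$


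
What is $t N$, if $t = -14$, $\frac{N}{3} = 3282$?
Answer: $-137844$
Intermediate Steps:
$N = 9846$ ($N = 3 \cdot 3282 = 9846$)
$t N = \left(-14\right) 9846 = -137844$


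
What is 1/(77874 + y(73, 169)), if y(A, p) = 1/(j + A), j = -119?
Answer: 46/3582203 ≈ 1.2841e-5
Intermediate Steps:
y(A, p) = 1/(-119 + A)
1/(77874 + y(73, 169)) = 1/(77874 + 1/(-119 + 73)) = 1/(77874 + 1/(-46)) = 1/(77874 - 1/46) = 1/(3582203/46) = 46/3582203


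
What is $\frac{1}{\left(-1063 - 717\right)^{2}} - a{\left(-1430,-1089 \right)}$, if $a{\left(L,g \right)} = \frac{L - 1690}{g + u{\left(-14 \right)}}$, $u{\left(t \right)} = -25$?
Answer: $- \frac{4942703443}{1764798800} \approx -2.8007$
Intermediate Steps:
$a{\left(L,g \right)} = \frac{-1690 + L}{-25 + g}$ ($a{\left(L,g \right)} = \frac{L - 1690}{g - 25} = \frac{-1690 + L}{-25 + g}$)
$\frac{1}{\left(-1063 - 717\right)^{2}} - a{\left(-1430,-1089 \right)} = \frac{1}{\left(-1063 - 717\right)^{2}} - \frac{-1690 - 1430}{-25 - 1089} = \frac{1}{\left(-1780\right)^{2}} - \frac{1}{-1114} \left(-3120\right) = \frac{1}{3168400} - \left(- \frac{1}{1114}\right) \left(-3120\right) = \frac{1}{3168400} - \frac{1560}{557} = - \frac{4942703443}{1764798800}$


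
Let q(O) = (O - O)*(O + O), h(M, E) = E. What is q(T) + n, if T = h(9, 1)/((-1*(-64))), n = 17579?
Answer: 17579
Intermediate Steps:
T = 1/64 (T = 1/(-1*(-64)) = 1/64 ≈ 0.015625)
q(O) = 0 (q(O) = 0*(2*O) = 0)
q(T) + n = 0 + 17579 = 17579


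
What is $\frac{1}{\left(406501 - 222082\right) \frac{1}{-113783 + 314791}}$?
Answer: $\frac{201008}{184419} \approx 1.09$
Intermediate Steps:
$\frac{1}{\left(406501 - 222082\right) \frac{1}{-113783 + 314791}} = \frac{1}{\left(406501 - 222082\right) \frac{1}{201008}} = \frac{1}{184419 \cdot \frac{1}{201008}} = \frac{1}{\frac{184419}{201008}} = \frac{201008}{184419}$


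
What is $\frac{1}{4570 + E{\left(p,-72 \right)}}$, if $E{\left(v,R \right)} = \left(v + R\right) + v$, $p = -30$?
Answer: $\frac{1}{4438} \approx 0.00022533$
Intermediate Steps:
$E{\left(v,R \right)} = R + 2 v$ ($E{\left(v,R \right)} = \left(R + v\right) + v = R + 2 v$)
$\frac{1}{4570 + E{\left(p,-72 \right)}} = \frac{1}{4570 + \left(-72 + 2 \left(-30\right)\right)} = \frac{1}{4570 - 132} = \frac{1}{4438}$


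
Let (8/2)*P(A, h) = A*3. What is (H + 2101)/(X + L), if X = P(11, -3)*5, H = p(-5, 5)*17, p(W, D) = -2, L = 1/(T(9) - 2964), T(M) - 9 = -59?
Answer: 12459876/248653 ≈ 50.109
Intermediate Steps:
P(A, h) = 3*A/4 (P(A, h) = (A*3)/4 = (3*A)/4 = 3*A/4)
T(M) = -50 (T(M) = 9 - 59 = -50)
L = -1/3014 (L = 1/(-50 - 2964) = 1/(-3014) = -1/3014 ≈ -0.00033179)
H = -34 (H = -2*17 = -34)
X = 165/4 (X = ((3/4)*11)*5 = (33/4)*5 = 165/4 ≈ 41.250)
(H + 2101)/(X + L) = (-34 + 2101)/(165/4 - 1/3014) = 2067/(248653/6028) = 2067*(6028/248653) = 12459876/248653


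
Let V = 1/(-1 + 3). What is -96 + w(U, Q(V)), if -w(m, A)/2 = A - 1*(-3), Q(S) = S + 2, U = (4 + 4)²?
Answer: -107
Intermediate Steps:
U = 64 (U = 8² = 64)
V = ½ (V = 1/2 = ½ ≈ 0.50000)
Q(S) = 2 + S
w(m, A) = -6 - 2*A (w(m, A) = -2*(A - 1*(-3)) = -2*(A + 3) = -2*(3 + A) = -6 - 2*A)
-96 + w(U, Q(V)) = -96 + (-6 - 2*(2 + ½)) = -96 + (-6 - 2*5/2) = -96 + (-6 - 5) = -96 - 11 = -107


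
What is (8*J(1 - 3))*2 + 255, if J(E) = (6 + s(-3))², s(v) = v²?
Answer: 3855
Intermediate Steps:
J(E) = 225 (J(E) = (6 + (-3)²)² = (6 + 9)² = 15² = 225)
(8*J(1 - 3))*2 + 255 = (8*225)*2 + 255 = 1800*2 + 255 = 3600 + 255 = 3855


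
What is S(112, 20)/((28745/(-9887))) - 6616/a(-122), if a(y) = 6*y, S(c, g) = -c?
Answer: 250188182/5260335 ≈ 47.561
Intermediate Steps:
S(112, 20)/((28745/(-9887))) - 6616/a(-122) = (-1*112)/((28745/(-9887))) - 6616/(6*(-122)) = -112/(28745*(-1/9887)) - 6616/(-732) = -112/(-28745/9887) - 6616*(-1/732) = -112*(-9887/28745) + 1654/183 = 1107344/28745 + 1654/183 = 250188182/5260335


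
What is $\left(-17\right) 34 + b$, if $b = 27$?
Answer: $-551$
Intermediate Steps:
$\left(-17\right) 34 + b = \left(-17\right) 34 + 27 = -578 + 27 = -551$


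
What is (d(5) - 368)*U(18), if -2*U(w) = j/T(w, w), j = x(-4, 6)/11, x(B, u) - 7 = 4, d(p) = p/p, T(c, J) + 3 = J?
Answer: 367/30 ≈ 12.233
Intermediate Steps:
T(c, J) = -3 + J
d(p) = 1
x(B, u) = 11 (x(B, u) = 7 + 4 = 11)
j = 1 (j = 11/11 = 11*(1/11) = 1)
U(w) = -1/(2*(-3 + w))
(d(5) - 368)*U(18) = (1 - 368)*(-1/(-6 + 2*18)) = -(-367)/(-6 + 36) = -(-367)/30 = -367*(-1/30) = 367/30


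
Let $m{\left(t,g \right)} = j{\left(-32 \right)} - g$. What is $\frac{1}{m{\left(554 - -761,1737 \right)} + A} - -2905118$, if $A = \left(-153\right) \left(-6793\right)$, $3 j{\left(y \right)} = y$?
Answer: $\frac{9042888623795}{3112744} \approx 2.9051 \cdot 10^{6}$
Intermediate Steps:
$j{\left(y \right)} = \frac{y}{3}$
$m{\left(t,g \right)} = - \frac{32}{3} - g$ ($m{\left(t,g \right)} = \frac{1}{3} \left(-32\right) - g = - \frac{32}{3} - g$)
$A = 1039329$
$\frac{1}{m{\left(554 - -761,1737 \right)} + A} - -2905118 = \frac{1}{\left(- \frac{32}{3} - 1737\right) + 1039329} - -2905118 = \frac{1}{\left(- \frac{32}{3} - 1737\right) + 1039329} + 2905118 = \frac{1}{- \frac{5243}{3} + 1039329} + 2905118 = \frac{1}{\frac{3112744}{3}} + 2905118 = \frac{3}{3112744} + 2905118 = \frac{9042888623795}{3112744}$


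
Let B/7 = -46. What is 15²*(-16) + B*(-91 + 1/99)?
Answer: 2544176/99 ≈ 25699.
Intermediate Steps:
B = -322 (B = 7*(-46) = -322)
15²*(-16) + B*(-91 + 1/99) = 15²*(-16) - 322*(-91 + 1/99) = 225*(-16) - 322*(-91 + 1/99) = -3600 - 322*(-9008/99) = -3600 + 2900576/99 = 2544176/99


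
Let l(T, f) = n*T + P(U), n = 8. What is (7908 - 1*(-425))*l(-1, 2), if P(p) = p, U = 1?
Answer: -58331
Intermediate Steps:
l(T, f) = 1 + 8*T (l(T, f) = 8*T + 1 = 1 + 8*T)
(7908 - 1*(-425))*l(-1, 2) = (7908 - 1*(-425))*(1 + 8*(-1)) = (7908 + 425)*(1 - 8) = 8333*(-7) = -58331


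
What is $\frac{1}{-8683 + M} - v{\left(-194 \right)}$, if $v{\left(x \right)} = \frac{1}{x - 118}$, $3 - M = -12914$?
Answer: $\frac{2273}{660504} \approx 0.0034413$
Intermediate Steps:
$M = 12917$ ($M = 3 - -12914 = 3 + 12914 = 12917$)
$v{\left(x \right)} = \frac{1}{-118 + x}$
$\frac{1}{-8683 + M} - v{\left(-194 \right)} = \frac{1}{-8683 + 12917} - \frac{1}{-118 - 194} = \frac{1}{4234} - \frac{1}{-312} = \frac{1}{4234} - - \frac{1}{312} = \frac{1}{4234} + \frac{1}{312} = \frac{2273}{660504}$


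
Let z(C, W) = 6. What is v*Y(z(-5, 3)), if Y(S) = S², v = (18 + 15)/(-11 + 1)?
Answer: -594/5 ≈ -118.80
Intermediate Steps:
v = -33/10 (v = 33/(-10) = 33*(-⅒) = -33/10 ≈ -3.3000)
v*Y(z(-5, 3)) = -33/10*6² = -33/10*36 = -594/5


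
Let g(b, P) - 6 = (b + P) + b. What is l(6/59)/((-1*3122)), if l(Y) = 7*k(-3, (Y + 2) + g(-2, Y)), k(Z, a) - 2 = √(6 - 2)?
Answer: -2/223 ≈ -0.0089686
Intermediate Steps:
g(b, P) = 6 + P + 2*b (g(b, P) = 6 + ((b + P) + b) = 6 + ((P + b) + b) = 6 + (P + 2*b) = 6 + P + 2*b)
k(Z, a) = 4 (k(Z, a) = 2 + √(6 - 2) = 2 + √4 = 2 + 2 = 4)
l(Y) = 28 (l(Y) = 7*4 = 28)
l(6/59)/((-1*3122)) = 28/((-1*3122)) = 28/(-3122) = 28*(-1/3122) = -2/223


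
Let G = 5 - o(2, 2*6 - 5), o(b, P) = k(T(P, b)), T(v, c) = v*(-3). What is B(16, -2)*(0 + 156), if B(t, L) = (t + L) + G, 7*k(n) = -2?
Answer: 21060/7 ≈ 3008.6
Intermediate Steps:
T(v, c) = -3*v
k(n) = -2/7 (k(n) = (⅐)*(-2) = -2/7)
o(b, P) = -2/7
G = 37/7 (G = 5 - 1*(-2/7) = 5 + 2/7 = 37/7 ≈ 5.2857)
B(t, L) = 37/7 + L + t (B(t, L) = (t + L) + 37/7 = (L + t) + 37/7 = 37/7 + L + t)
B(16, -2)*(0 + 156) = (37/7 - 2 + 16)*(0 + 156) = (135/7)*156 = 21060/7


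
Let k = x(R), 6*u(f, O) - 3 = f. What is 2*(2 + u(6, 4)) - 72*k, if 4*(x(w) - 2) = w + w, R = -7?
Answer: 115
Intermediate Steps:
x(w) = 2 + w/2 (x(w) = 2 + (w + w)/4 = 2 + (2*w)/4 = 2 + w/2)
u(f, O) = ½ + f/6
k = -3/2 (k = 2 + (½)*(-7) = 2 - 7/2 = -3/2 ≈ -1.5000)
2*(2 + u(6, 4)) - 72*k = 2*(2 + (½ + (⅙)*6)) - 72*(-3/2) = 2*(2 + (½ + 1)) + 108 = 2*(2 + 3/2) + 108 = 2*(7/2) + 108 = 7 + 108 = 115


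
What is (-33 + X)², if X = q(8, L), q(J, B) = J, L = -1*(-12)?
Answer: 625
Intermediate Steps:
L = 12
X = 8
(-33 + X)² = (-33 + 8)² = (-25)² = 625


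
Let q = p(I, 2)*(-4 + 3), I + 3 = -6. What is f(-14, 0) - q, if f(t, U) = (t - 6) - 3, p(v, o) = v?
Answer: -32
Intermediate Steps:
I = -9 (I = -3 - 6 = -9)
f(t, U) = -9 + t (f(t, U) = (-6 + t) - 3 = -9 + t)
q = 9 (q = -9*(-4 + 3) = -9*(-1) = 9)
f(-14, 0) - q = (-9 - 14) - 1*9 = -23 - 9 = -32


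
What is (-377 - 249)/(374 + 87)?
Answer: -626/461 ≈ -1.3579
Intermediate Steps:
(-377 - 249)/(374 + 87) = -626/461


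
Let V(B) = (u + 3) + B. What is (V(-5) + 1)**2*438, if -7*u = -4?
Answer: 3942/49 ≈ 80.449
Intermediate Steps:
u = 4/7 (u = -1/7*(-4) = 4/7 ≈ 0.57143)
V(B) = 25/7 + B (V(B) = (4/7 + 3) + B = 25/7 + B)
(V(-5) + 1)**2*438 = ((25/7 - 5) + 1)**2*438 = (-10/7 + 1)**2*438 = (-3/7)**2*438 = (9/49)*438 = 3942/49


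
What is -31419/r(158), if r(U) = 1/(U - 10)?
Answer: -4650012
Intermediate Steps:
r(U) = 1/(-10 + U)
-31419/r(158) = -31419/(1/(-10 + 158)) = -31419/(1/148) = -31419/1/148 = -31419*148 = -4650012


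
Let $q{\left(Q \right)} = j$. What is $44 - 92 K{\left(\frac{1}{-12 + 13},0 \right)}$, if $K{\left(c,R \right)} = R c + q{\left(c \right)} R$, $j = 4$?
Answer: $44$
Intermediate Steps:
$q{\left(Q \right)} = 4$
$K{\left(c,R \right)} = 4 R + R c$ ($K{\left(c,R \right)} = R c + 4 R = 4 R + R c$)
$44 - 92 K{\left(\frac{1}{-12 + 13},0 \right)} = 44 - 92 \cdot 0 \left(4 + \frac{1}{-12 + 13}\right) = 44 - 92 \cdot 0 \left(4 + 1^{-1}\right) = 44 - 92 \cdot 0 \left(4 + 1\right) = 44 - 92 \cdot 0 \cdot 5 = 44 - 0 = 44 + 0 = 44$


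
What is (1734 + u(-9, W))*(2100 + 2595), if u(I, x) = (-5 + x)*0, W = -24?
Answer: 8141130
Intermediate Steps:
u(I, x) = 0
(1734 + u(-9, W))*(2100 + 2595) = (1734 + 0)*(2100 + 2595) = 1734*4695 = 8141130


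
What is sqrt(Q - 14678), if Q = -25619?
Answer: I*sqrt(40297) ≈ 200.74*I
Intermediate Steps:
sqrt(Q - 14678) = sqrt(-25619 - 14678) = sqrt(-40297) = I*sqrt(40297)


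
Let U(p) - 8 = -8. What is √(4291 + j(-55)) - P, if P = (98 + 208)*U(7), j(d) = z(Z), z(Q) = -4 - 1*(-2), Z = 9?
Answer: √4289 ≈ 65.490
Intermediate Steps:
z(Q) = -2 (z(Q) = -4 + 2 = -2)
U(p) = 0 (U(p) = 8 - 8 = 0)
j(d) = -2
P = 0 (P = (98 + 208)*0 = 306*0 = 0)
√(4291 + j(-55)) - P = √(4291 - 2) - 1*0 = √4289 + 0 = √4289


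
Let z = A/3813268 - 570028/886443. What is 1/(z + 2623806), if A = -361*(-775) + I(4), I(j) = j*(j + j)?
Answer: 116560162956/305831188523669329 ≈ 3.8113e-7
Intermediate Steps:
I(j) = 2*j**2 (I(j) = j*(2*j) = 2*j**2)
A = 279807 (A = -361*(-775) + 2*4**2 = 279775 + 2*16 = 279775 + 32 = 279807)
z = -66401261207/116560162956 (z = 279807/3813268 - 570028/886443 = -66401261207/116560162956 ≈ -0.56967)
1/(z + 2623806) = 1/(-66401261207/116560162956 + 2623806) = 1/(305831188523669329/116560162956) = 116560162956/305831188523669329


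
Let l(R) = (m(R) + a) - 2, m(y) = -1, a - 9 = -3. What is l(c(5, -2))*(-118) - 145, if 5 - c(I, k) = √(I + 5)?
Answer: -499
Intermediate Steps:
a = 6 (a = 9 - 3 = 6)
c(I, k) = 5 - √(5 + I) (c(I, k) = 5 - √(I + 5) = 5 - √(5 + I))
l(R) = 3 (l(R) = (-1 + 6) - 2 = 5 - 2 = 3)
l(c(5, -2))*(-118) - 145 = 3*(-118) - 145 = -354 - 145 = -499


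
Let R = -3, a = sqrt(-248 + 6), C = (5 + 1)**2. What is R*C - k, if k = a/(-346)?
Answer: -108 + 11*I*sqrt(2)/346 ≈ -108.0 + 0.044961*I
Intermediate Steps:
C = 36 (C = 6**2 = 36)
a = 11*I*sqrt(2) (a = sqrt(-242) = 11*I*sqrt(2) ≈ 15.556*I)
k = -11*I*sqrt(2)/346 (k = (11*I*sqrt(2))/(-346) = (11*I*sqrt(2))*(-1/346) = -11*I*sqrt(2)/346 ≈ -0.044961*I)
R*C - k = -3*36 - (-11)*I*sqrt(2)/346 = -108 + 11*I*sqrt(2)/346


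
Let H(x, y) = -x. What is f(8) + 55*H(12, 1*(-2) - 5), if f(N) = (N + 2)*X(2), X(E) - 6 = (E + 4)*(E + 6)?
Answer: -120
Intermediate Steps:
X(E) = 6 + (4 + E)*(6 + E) (X(E) = 6 + (E + 4)*(E + 6) = 6 + (4 + E)*(6 + E))
f(N) = 108 + 54*N (f(N) = (N + 2)*(30 + 2**2 + 10*2) = (2 + N)*(30 + 4 + 20) = (2 + N)*54 = 108 + 54*N)
f(8) + 55*H(12, 1*(-2) - 5) = (108 + 54*8) + 55*(-1*12) = (108 + 432) + 55*(-12) = 540 - 660 = -120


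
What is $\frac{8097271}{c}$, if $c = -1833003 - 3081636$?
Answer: $- \frac{8097271}{4914639} \approx -1.6476$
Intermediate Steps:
$c = -4914639$
$\frac{8097271}{c} = \frac{8097271}{-4914639} = 8097271 \left(- \frac{1}{4914639}\right) = - \frac{8097271}{4914639}$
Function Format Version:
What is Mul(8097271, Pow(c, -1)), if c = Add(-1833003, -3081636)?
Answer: Rational(-8097271, 4914639) ≈ -1.6476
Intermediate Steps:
c = -4914639
Mul(8097271, Pow(c, -1)) = Mul(8097271, Pow(-4914639, -1)) = Mul(8097271, Rational(-1, 4914639)) = Rational(-8097271, 4914639)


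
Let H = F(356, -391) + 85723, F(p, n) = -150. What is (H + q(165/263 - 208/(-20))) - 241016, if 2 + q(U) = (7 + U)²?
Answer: -268237405689/1729225 ≈ -1.5512e+5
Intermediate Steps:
q(U) = -2 + (7 + U)²
H = 85573 (H = -150 + 85723 = 85573)
(H + q(165/263 - 208/(-20))) - 241016 = (85573 + (-2 + (7 + (165/263 - 208/(-20)))²)) - 241016 = (85573 + (-2 + (7 + (165*(1/263) - 208*(-1/20)))²)) - 241016 = (85573 + (-2 + (7 + (165/263 + 52/5))²)) - 241016 = (85573 + (-2 + (7 + 14501/1315)²)) - 241016 = (85573 + (-2 + (23706/1315)²)) - 241016 = (85573 + (-2 + 561974436/1729225)) - 241016 = (85573 + 558515986/1729225) - 241016 = 148533486911/1729225 - 241016 = -268237405689/1729225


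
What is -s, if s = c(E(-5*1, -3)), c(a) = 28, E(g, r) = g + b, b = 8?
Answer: -28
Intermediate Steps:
E(g, r) = 8 + g (E(g, r) = g + 8 = 8 + g)
s = 28
-s = -1*28 = -28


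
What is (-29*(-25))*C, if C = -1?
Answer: -725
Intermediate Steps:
(-29*(-25))*C = -29*(-25)*(-1) = 725*(-1) = -725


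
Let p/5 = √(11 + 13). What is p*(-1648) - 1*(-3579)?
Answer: 3579 - 16480*√6 ≈ -36789.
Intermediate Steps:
p = 10*√6 (p = 5*√(11 + 13) = 5*√24 = 5*(2*√6) = 10*√6 ≈ 24.495)
p*(-1648) - 1*(-3579) = (10*√6)*(-1648) - 1*(-3579) = -16480*√6 + 3579 = 3579 - 16480*√6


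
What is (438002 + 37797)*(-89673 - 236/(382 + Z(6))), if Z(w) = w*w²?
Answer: -12757286938655/299 ≈ -4.2666e+10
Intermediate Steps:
Z(w) = w³
(438002 + 37797)*(-89673 - 236/(382 + Z(6))) = (438002 + 37797)*(-89673 - 236/(382 + 6³)) = 475799*(-89673 - 236/(382 + 216)) = 475799*(-89673 - 236/598) = 475799*(-89673 + (1/598)*(-236)) = 475799*(-89673 - 118/299) = 475799*(-26812345/299) = -12757286938655/299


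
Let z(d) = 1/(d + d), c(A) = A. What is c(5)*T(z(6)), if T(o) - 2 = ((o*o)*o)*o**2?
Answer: 2488325/248832 ≈ 10.000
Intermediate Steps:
z(d) = 1/(2*d)
T(o) = 2 + o**5 (T(o) = 2 + ((o*o)*o)*o**2 = 2 + (o**2*o)*o**2 = 2 + o**3*o**2 = 2 + o**5)
c(5)*T(z(6)) = 5*(2 + ((1/2)/6)**5) = 5*(2 + ((1/2)*(1/6))**5) = 5*(2 + (1/12)**5) = 5*(2 + 1/248832) = 5*(497665/248832) = 2488325/248832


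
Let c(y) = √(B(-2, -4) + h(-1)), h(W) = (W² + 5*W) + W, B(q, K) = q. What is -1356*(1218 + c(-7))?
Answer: -1651608 - 1356*I*√7 ≈ -1.6516e+6 - 3587.6*I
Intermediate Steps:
h(W) = W² + 6*W
c(y) = I*√7 (c(y) = √(-2 - (6 - 1)) = √(-2 - 1*5) = √(-2 - 5) = √(-7) = I*√7)
-1356*(1218 + c(-7)) = -1356*(1218 + I*√7) = -1651608 - 1356*I*√7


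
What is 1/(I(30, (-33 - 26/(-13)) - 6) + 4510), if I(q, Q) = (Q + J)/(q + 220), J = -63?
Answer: 5/22548 ≈ 0.00022175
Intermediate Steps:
I(q, Q) = (-63 + Q)/(220 + q) (I(q, Q) = (Q - 63)/(q + 220) = (-63 + Q)/(220 + q))
1/(I(30, (-33 - 26/(-13)) - 6) + 4510) = 1/((-63 + ((-33 - 26/(-13)) - 6))/(220 + 30) + 4510) = 1/((-63 + ((-33 - 26*(-1/13)) - 6))/250 + 4510) = 1/((-63 + ((-33 + 2) - 6))/250 + 4510) = 1/((-63 + (-31 - 6))/250 + 4510) = 1/((-63 - 37)/250 + 4510) = 1/((1/250)*(-100) + 4510) = 1/(-2/5 + 4510) = 1/(22548/5) = 5/22548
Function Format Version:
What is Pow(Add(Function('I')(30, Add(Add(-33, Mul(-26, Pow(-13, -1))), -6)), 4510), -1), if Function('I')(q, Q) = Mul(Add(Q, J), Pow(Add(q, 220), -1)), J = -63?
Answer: Rational(5, 22548) ≈ 0.00022175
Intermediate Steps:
Function('I')(q, Q) = Mul(Pow(Add(220, q), -1), Add(-63, Q)) (Function('I')(q, Q) = Mul(Add(Q, -63), Pow(Add(q, 220), -1)) = Mul(Add(-63, Q), Pow(Add(220, q), -1)) = Mul(Pow(Add(220, q), -1), Add(-63, Q)))
Pow(Add(Function('I')(30, Add(Add(-33, Mul(-26, Pow(-13, -1))), -6)), 4510), -1) = Pow(Add(Mul(Pow(Add(220, 30), -1), Add(-63, Add(Add(-33, Mul(-26, Pow(-13, -1))), -6))), 4510), -1) = Pow(Add(Mul(Pow(250, -1), Add(-63, Add(Add(-33, Mul(-26, Rational(-1, 13))), -6))), 4510), -1) = Pow(Add(Mul(Rational(1, 250), Add(-63, Add(Add(-33, 2), -6))), 4510), -1) = Pow(Add(Mul(Rational(1, 250), Add(-63, Add(-31, -6))), 4510), -1) = Pow(Add(Mul(Rational(1, 250), Add(-63, -37)), 4510), -1) = Pow(Add(Mul(Rational(1, 250), -100), 4510), -1) = Pow(Add(Rational(-2, 5), 4510), -1) = Pow(Rational(22548, 5), -1) = Rational(5, 22548)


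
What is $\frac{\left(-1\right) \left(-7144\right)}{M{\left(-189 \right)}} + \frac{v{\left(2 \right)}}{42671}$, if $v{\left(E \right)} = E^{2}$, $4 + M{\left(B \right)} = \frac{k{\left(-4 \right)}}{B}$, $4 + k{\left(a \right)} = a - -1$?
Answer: $- \frac{8230723420}{4565797} \approx -1802.7$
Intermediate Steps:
$k{\left(a \right)} = -3 + a$ ($k{\left(a \right)} = -4 + \left(a - -1\right) = -4 + \left(a + 1\right) = -4 + \left(1 + a\right) = -3 + a$)
$M{\left(B \right)} = -4 - \frac{7}{B}$ ($M{\left(B \right)} = -4 + \frac{-3 - 4}{B} = -4 - \frac{7}{B}$)
$\frac{\left(-1\right) \left(-7144\right)}{M{\left(-189 \right)}} + \frac{v{\left(2 \right)}}{42671} = \frac{\left(-1\right) \left(-7144\right)}{-4 - \frac{7}{-189}} + \frac{2^{2}}{42671} = \frac{7144}{-4 - - \frac{1}{27}} + 4 \cdot \frac{1}{42671} = \frac{7144}{-4 + \frac{1}{27}} + \frac{4}{42671} = \frac{7144}{- \frac{107}{27}} + \frac{4}{42671} = 7144 \left(- \frac{27}{107}\right) + \frac{4}{42671} = - \frac{192888}{107} + \frac{4}{42671} = - \frac{8230723420}{4565797}$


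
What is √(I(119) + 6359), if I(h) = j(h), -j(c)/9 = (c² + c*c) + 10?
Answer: I*√248629 ≈ 498.63*I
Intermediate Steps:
j(c) = -90 - 18*c² (j(c) = -9*((c² + c*c) + 10) = -9*((c² + c²) + 10) = -9*(2*c² + 10) = -9*(10 + 2*c²) = -90 - 18*c²)
I(h) = -90 - 18*h²
√(I(119) + 6359) = √((-90 - 18*119²) + 6359) = √((-90 - 18*14161) + 6359) = √((-90 - 254898) + 6359) = √(-254988 + 6359) = √(-248629) = I*√248629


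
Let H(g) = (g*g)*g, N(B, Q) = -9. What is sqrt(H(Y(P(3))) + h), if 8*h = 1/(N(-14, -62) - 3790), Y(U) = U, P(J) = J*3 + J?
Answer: 5*sqrt(15961080610)/15196 ≈ 41.569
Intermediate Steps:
P(J) = 4*J (P(J) = 3*J + J = 4*J)
h = -1/30392 (h = 1/(8*(-9 - 3790)) = (1/8)/(-3799) = (1/8)*(-1/3799) = -1/30392 ≈ -3.2903e-5)
H(g) = g**3 (H(g) = g**2*g = g**3)
sqrt(H(Y(P(3))) + h) = sqrt((4*3)**3 - 1/30392) = sqrt(12**3 - 1/30392) = sqrt(1728 - 1/30392) = sqrt(52517375/30392) = 5*sqrt(15961080610)/15196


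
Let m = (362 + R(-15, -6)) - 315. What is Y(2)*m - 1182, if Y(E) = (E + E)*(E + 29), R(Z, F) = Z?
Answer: 2786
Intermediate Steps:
Y(E) = 2*E*(29 + E) (Y(E) = (2*E)*(29 + E) = 2*E*(29 + E))
m = 32 (m = (362 - 15) - 315 = 347 - 315 = 32)
Y(2)*m - 1182 = (2*2*(29 + 2))*32 - 1182 = (2*2*31)*32 - 1182 = 124*32 - 1182 = 3968 - 1182 = 2786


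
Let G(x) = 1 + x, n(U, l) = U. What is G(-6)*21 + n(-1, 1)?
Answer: -106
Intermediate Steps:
G(-6)*21 + n(-1, 1) = (1 - 6)*21 - 1 = -5*21 - 1 = -105 - 1 = -106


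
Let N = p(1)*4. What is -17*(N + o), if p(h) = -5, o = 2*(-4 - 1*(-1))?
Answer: 442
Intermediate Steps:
o = -6 (o = 2*(-4 + 1) = 2*(-3) = -6)
N = -20 (N = -5*4 = -20)
-17*(N + o) = -17*(-20 - 6) = -17*(-26) = 442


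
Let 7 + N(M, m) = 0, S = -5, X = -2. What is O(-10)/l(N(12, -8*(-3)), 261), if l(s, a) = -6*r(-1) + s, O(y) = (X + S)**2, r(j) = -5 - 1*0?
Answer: 49/23 ≈ 2.1304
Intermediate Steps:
r(j) = -5 (r(j) = -5 + 0 = -5)
N(M, m) = -7 (N(M, m) = -7 + 0 = -7)
O(y) = 49 (O(y) = (-2 - 5)**2 = (-7)**2 = 49)
l(s, a) = 30 + s (l(s, a) = -6*(-5) + s = 30 + s)
O(-10)/l(N(12, -8*(-3)), 261) = 49/(30 - 7) = 49/23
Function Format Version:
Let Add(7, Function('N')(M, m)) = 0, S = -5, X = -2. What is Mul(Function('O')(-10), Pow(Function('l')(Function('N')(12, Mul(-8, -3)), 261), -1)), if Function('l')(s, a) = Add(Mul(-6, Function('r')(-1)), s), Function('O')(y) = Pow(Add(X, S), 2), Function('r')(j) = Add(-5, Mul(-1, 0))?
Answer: Rational(49, 23) ≈ 2.1304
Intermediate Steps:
Function('r')(j) = -5 (Function('r')(j) = Add(-5, 0) = -5)
Function('N')(M, m) = -7 (Function('N')(M, m) = Add(-7, 0) = -7)
Function('O')(y) = 49 (Function('O')(y) = Pow(Add(-2, -5), 2) = Pow(-7, 2) = 49)
Function('l')(s, a) = Add(30, s) (Function('l')(s, a) = Add(Mul(-6, -5), s) = Add(30, s))
Mul(Function('O')(-10), Pow(Function('l')(Function('N')(12, Mul(-8, -3)), 261), -1)) = Mul(49, Pow(Add(30, -7), -1)) = Mul(49, Pow(23, -1)) = Mul(49, Rational(1, 23)) = Rational(49, 23)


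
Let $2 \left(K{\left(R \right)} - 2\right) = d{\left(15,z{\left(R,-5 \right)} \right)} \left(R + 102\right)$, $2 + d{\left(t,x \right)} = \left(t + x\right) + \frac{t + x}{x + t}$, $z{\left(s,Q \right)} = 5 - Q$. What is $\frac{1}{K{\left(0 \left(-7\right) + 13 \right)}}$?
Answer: $\frac{1}{1382} \approx 0.00072359$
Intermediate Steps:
$d{\left(t,x \right)} = -1 + t + x$ ($d{\left(t,x \right)} = -2 + \left(\left(t + x\right) + \frac{t + x}{x + t}\right) = -2 + \left(\left(t + x\right) + \frac{t + x}{t + x}\right) = -2 + \left(\left(t + x\right) + 1\right) = -2 + \left(1 + t + x\right) = -1 + t + x$)
$K{\left(R \right)} = 1226 + 12 R$ ($K{\left(R \right)} = 2 + \frac{\left(-1 + 15 + \left(5 - -5\right)\right) \left(R + 102\right)}{2} = 2 + \frac{\left(-1 + 15 + \left(5 + 5\right)\right) \left(102 + R\right)}{2} = 2 + \frac{\left(-1 + 15 + 10\right) \left(102 + R\right)}{2} = 2 + \frac{24 \left(102 + R\right)}{2} = 2 + \frac{2448 + 24 R}{2} = 2 + \left(1224 + 12 R\right) = 1226 + 12 R$)
$\frac{1}{K{\left(0 \left(-7\right) + 13 \right)}} = \frac{1}{1226 + 12 \left(0 \left(-7\right) + 13\right)} = \frac{1}{1226 + 12 \left(0 + 13\right)} = \frac{1}{1226 + 12 \cdot 13} = \frac{1}{1226 + 156} = \frac{1}{1382}$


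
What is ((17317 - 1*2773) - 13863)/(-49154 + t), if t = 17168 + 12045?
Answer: -227/6647 ≈ -0.034151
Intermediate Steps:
t = 29213
((17317 - 1*2773) - 13863)/(-49154 + t) = ((17317 - 1*2773) - 13863)/(-49154 + 29213) = ((17317 - 2773) - 13863)/(-19941) = (14544 - 13863)*(-1/19941) = 681*(-1/19941) = -227/6647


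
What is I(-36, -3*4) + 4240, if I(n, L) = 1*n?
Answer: 4204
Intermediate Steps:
I(n, L) = n
I(-36, -3*4) + 4240 = -36 + 4240 = 4204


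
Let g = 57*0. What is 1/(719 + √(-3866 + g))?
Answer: 719/520827 - I*√3866/520827 ≈ 0.0013805 - 0.00011938*I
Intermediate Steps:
g = 0
1/(719 + √(-3866 + g)) = 1/(719 + √(-3866 + 0)) = 1/(719 + √(-3866)) = 1/(719 + I*√3866)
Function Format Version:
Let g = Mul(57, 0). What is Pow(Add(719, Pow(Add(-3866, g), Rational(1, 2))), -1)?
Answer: Add(Rational(719, 520827), Mul(Rational(-1, 520827), I, Pow(3866, Rational(1, 2)))) ≈ Add(0.0013805, Mul(-0.00011938, I))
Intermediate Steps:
g = 0
Pow(Add(719, Pow(Add(-3866, g), Rational(1, 2))), -1) = Pow(Add(719, Pow(Add(-3866, 0), Rational(1, 2))), -1) = Pow(Add(719, Pow(-3866, Rational(1, 2))), -1) = Pow(Add(719, Mul(I, Pow(3866, Rational(1, 2)))), -1)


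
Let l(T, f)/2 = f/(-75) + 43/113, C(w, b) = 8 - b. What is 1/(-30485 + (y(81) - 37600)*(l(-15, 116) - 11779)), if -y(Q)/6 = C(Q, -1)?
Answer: 8475/3759372707939 ≈ 2.2544e-9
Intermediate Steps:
y(Q) = -54 (y(Q) = -6*(8 - 1*(-1)) = -6*(8 + 1) = -6*9 = -54)
l(T, f) = 86/113 - 2*f/75 (l(T, f) = 2*(f/(-75) + 43/113) = 2*(f*(-1/75) + 43*(1/113)) = 2*(-f/75 + 43/113) = 2*(43/113 - f/75) = 86/113 - 2*f/75)
1/(-30485 + (y(81) - 37600)*(l(-15, 116) - 11779)) = 1/(-30485 + (-54 - 37600)*((86/113 - 2/75*116) - 11779)) = 1/(-30485 - 37654*((86/113 - 232/75) - 11779)) = 1/(-30485 - 37654*(-19766/8475 - 11779)) = 1/(-30485 - 37654*(-99846791/8475)) = 1/(-30485 + 3759631068314/8475) = 1/(3759372707939/8475) = 8475/3759372707939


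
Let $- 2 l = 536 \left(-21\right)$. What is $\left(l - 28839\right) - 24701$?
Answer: $-47912$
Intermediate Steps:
$l = 5628$ ($l = - \frac{536 \left(-21\right)}{2} = \left(- \frac{1}{2}\right) \left(-11256\right) = 5628$)
$\left(l - 28839\right) - 24701 = \left(5628 - 28839\right) - 24701 = -23211 - 24701 = -47912$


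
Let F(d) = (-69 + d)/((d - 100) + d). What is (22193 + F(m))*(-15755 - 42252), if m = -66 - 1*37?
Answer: -196969439305/153 ≈ -1.2874e+9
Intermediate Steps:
m = -103 (m = -66 - 37 = -103)
F(d) = (-69 + d)/(-100 + 2*d) (F(d) = (-69 + d)/((-100 + d) + d) = (-69 + d)/(-100 + 2*d))
(22193 + F(m))*(-15755 - 42252) = (22193 + (-69 - 103)/(2*(-50 - 103)))*(-15755 - 42252) = (22193 + (1/2)*(-172)/(-153))*(-58007) = (22193 + (1/2)*(-1/153)*(-172))*(-58007) = (22193 + 86/153)*(-58007) = (3395615/153)*(-58007) = -196969439305/153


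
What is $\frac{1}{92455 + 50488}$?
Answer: $\frac{1}{142943} \approx 6.9958 \cdot 10^{-6}$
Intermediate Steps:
$\frac{1}{92455 + 50488} = \frac{1}{142943}$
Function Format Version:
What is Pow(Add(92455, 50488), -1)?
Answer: Rational(1, 142943) ≈ 6.9958e-6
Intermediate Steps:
Pow(Add(92455, 50488), -1) = Pow(142943, -1) = Rational(1, 142943)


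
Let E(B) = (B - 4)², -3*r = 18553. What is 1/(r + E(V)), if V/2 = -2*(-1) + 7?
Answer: -3/17965 ≈ -0.00016699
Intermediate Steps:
r = -18553/3 (r = -⅓*18553 = -18553/3 ≈ -6184.3)
V = 18 (V = 2*(-2*(-1) + 7) = 2*(2 + 7) = 2*9 = 18)
E(B) = (-4 + B)²
1/(r + E(V)) = 1/(-18553/3 + (-4 + 18)²) = 1/(-18553/3 + 14²) = 1/(-18553/3 + 196) = 1/(-17965/3) = -3/17965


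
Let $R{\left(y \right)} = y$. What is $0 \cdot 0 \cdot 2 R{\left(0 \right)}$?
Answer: $0$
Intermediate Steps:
$0 \cdot 0 \cdot 2 R{\left(0 \right)} = 0 \cdot 0 \cdot 2 \cdot 0 = 0 \cdot 2 \cdot 0 = 0 \cdot 0 = 0$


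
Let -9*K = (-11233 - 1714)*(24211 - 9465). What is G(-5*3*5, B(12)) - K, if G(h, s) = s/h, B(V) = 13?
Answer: -4772911589/225 ≈ -2.1213e+7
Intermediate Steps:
K = 190916462/9 (K = -(-11233 - 1714)*(24211 - 9465)/9 = -(-12947)*14746/9 = -⅑*(-190916462) = 190916462/9 ≈ 2.1213e+7)
G(-5*3*5, B(12)) - K = 13/((-5*3*5)) - 1*190916462/9 = 13/((-15*5)) - 190916462/9 = 13/(-75) - 190916462/9 = 13*(-1/75) - 190916462/9 = -13/75 - 190916462/9 = -4772911589/225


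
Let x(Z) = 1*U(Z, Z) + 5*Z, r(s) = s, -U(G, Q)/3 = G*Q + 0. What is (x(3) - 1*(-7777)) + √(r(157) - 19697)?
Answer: 7765 + 2*I*√4885 ≈ 7765.0 + 139.79*I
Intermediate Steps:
U(G, Q) = -3*G*Q (U(G, Q) = -3*(G*Q + 0) = -3*G*Q)
x(Z) = -3*Z² + 5*Z (x(Z) = 1*(-3*Z*Z) + 5*Z = 1*(-3*Z²) + 5*Z = -3*Z² + 5*Z)
(x(3) - 1*(-7777)) + √(r(157) - 19697) = (3*(5 - 3*3) - 1*(-7777)) + √(157 - 19697) = (3*(5 - 9) + 7777) + √(-19540) = (3*(-4) + 7777) + 2*I*√4885 = (-12 + 7777) + 2*I*√4885 = 7765 + 2*I*√4885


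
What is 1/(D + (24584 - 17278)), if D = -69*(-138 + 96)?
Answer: 1/10204 ≈ 9.8001e-5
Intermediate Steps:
D = 2898 (D = -69*(-42) = 2898)
1/(D + (24584 - 17278)) = 1/(2898 + (24584 - 17278)) = 1/(2898 + 7306) = 1/10204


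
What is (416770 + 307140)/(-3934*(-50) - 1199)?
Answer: 723910/195501 ≈ 3.7028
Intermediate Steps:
(416770 + 307140)/(-3934*(-50) - 1199) = 723910/(196700 - 1199) = 723910/195501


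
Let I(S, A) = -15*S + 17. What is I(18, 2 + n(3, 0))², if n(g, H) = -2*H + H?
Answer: 64009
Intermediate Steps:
n(g, H) = -H
I(S, A) = 17 - 15*S
I(18, 2 + n(3, 0))² = (17 - 15*18)² = (17 - 270)² = (-253)² = 64009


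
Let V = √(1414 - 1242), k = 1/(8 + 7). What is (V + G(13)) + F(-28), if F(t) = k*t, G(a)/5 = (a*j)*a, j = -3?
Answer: -38053/15 + 2*√43 ≈ -2523.8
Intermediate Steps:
k = 1/15 ≈ 0.066667
V = 2*√43 (V = √172 = 2*√43 ≈ 13.115)
G(a) = -15*a² (G(a) = 5*((a*(-3))*a) = 5*((-3*a)*a) = 5*(-3*a²) = -15*a²)
F(t) = t/15
(V + G(13)) + F(-28) = (2*√43 - 15*13²) + (1/15)*(-28) = (2*√43 - 15*169) - 28/15 = (2*√43 - 2535) - 28/15 = (-2535 + 2*√43) - 28/15 = -38053/15 + 2*√43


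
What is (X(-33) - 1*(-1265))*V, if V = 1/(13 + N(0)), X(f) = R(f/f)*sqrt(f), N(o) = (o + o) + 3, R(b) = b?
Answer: 1265/16 + I*sqrt(33)/16 ≈ 79.063 + 0.35904*I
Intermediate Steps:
N(o) = 3 + 2*o (N(o) = 2*o + 3 = 3 + 2*o)
X(f) = sqrt(f) (X(f) = (f/f)*sqrt(f) = 1*sqrt(f) = sqrt(f))
V = 1/16 (V = 1/(13 + (3 + 2*0)) = 1/(13 + (3 + 0)) = 1/(13 + 3) = 1/16 ≈ 0.062500)
(X(-33) - 1*(-1265))*V = (sqrt(-33) - 1*(-1265))*(1/16) = (I*sqrt(33) + 1265)*(1/16) = (1265 + I*sqrt(33))*(1/16) = 1265/16 + I*sqrt(33)/16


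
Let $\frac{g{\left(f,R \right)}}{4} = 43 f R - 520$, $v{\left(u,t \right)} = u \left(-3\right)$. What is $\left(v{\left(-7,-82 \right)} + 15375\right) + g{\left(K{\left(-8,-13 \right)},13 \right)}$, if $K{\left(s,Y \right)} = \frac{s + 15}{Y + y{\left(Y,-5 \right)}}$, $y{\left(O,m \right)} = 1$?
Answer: $\frac{36035}{3} \approx 12012.0$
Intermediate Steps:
$v{\left(u,t \right)} = - 3 u$
$K{\left(s,Y \right)} = \frac{15 + s}{1 + Y}$ ($K{\left(s,Y \right)} = \frac{s + 15}{Y + 1} = \frac{15 + s}{1 + Y}$)
$g{\left(f,R \right)} = -2080 + 172 R f$ ($g{\left(f,R \right)} = 4 \left(43 f R - 520\right) = 4 \left(43 R f - 520\right) = 4 \left(-520 + 43 R f\right) = -2080 + 172 R f$)
$\left(v{\left(-7,-82 \right)} + 15375\right) + g{\left(K{\left(-8,-13 \right)},13 \right)} = \left(\left(-3\right) \left(-7\right) + 15375\right) - \left(2080 - 2236 \frac{15 - 8}{1 - 13}\right) = \left(21 + 15375\right) - \left(2080 - 2236 \frac{1}{-12} \cdot 7\right) = 15396 - \left(2080 - 2236 \left(\left(- \frac{1}{12}\right) 7\right)\right) = 15396 - \left(2080 - - \frac{3913}{3}\right) = 15396 - \frac{10153}{3} = \frac{36035}{3}$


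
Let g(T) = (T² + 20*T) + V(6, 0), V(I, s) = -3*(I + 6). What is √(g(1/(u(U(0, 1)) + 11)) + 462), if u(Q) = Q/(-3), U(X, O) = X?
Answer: √51767/11 ≈ 20.684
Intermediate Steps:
V(I, s) = -18 - 3*I (V(I, s) = -3*(6 + I) = -18 - 3*I)
u(Q) = -Q/3 (u(Q) = Q*(-⅓) = -Q/3)
g(T) = -36 + T² + 20*T (g(T) = (T² + 20*T) + (-18 - 3*6) = (T² + 20*T) + (-18 - 18) = (T² + 20*T) - 36 = -36 + T² + 20*T)
√(g(1/(u(U(0, 1)) + 11)) + 462) = √((-36 + (1/(-⅓*0 + 11))² + 20/(-⅓*0 + 11)) + 462) = √((-36 + (1/(0 + 11))² + 20/(0 + 11)) + 462) = √((-36 + (1/11)² + 20/11) + 462) = √((-36 + (1/11)² + 20*(1/11)) + 462) = √((-36 + 1/121 + 20/11) + 462) = √(-4135/121 + 462) = √(51767/121) = √51767/11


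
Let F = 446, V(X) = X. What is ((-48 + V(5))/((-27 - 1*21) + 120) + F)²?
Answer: 1028420761/5184 ≈ 1.9838e+5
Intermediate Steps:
((-48 + V(5))/((-27 - 1*21) + 120) + F)² = ((-48 + 5)/((-27 - 1*21) + 120) + 446)² = (-43/((-27 - 21) + 120) + 446)² = (-43/(-48 + 120) + 446)² = (-43/72 + 446)² = (32069/72)² = 1028420761/5184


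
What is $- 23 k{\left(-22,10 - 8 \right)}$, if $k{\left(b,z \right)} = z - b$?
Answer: $-552$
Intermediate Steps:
$- 23 k{\left(-22,10 - 8 \right)} = - 23 \left(\left(10 - 8\right) - -22\right) = - 23 \left(2 + 22\right) = \left(-23\right) 24 = -552$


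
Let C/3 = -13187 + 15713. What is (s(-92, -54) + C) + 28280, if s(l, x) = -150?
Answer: 35708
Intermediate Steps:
C = 7578 (C = 3*(-13187 + 15713) = 3*2526 = 7578)
(s(-92, -54) + C) + 28280 = (-150 + 7578) + 28280 = 7428 + 28280 = 35708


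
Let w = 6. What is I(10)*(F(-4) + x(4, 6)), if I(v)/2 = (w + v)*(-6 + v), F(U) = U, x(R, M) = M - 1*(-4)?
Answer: 768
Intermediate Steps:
x(R, M) = 4 + M (x(R, M) = M + 4 = 4 + M)
I(v) = 2*(-6 + v)*(6 + v) (I(v) = 2*((6 + v)*(-6 + v)) = 2*((-6 + v)*(6 + v)) = 2*(-6 + v)*(6 + v))
I(10)*(F(-4) + x(4, 6)) = (-72 + 2*10²)*(-4 + (4 + 6)) = (-72 + 2*100)*(-4 + 10) = (-72 + 200)*6 = 128*6 = 768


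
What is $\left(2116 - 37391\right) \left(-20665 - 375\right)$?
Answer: $742186000$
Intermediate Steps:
$\left(2116 - 37391\right) \left(-20665 - 375\right) = - 35275 \left(-20665 - 375\right) = \left(-35275\right) \left(-21040\right) = 742186000$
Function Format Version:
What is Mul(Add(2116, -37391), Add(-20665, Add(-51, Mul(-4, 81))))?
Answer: 742186000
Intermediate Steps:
Mul(Add(2116, -37391), Add(-20665, Add(-51, Mul(-4, 81)))) = Mul(-35275, Add(-20665, Add(-51, -324))) = Mul(-35275, Add(-20665, -375)) = Mul(-35275, -21040) = 742186000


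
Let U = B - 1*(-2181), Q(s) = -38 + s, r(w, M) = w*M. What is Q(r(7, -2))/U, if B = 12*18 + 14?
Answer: -52/2411 ≈ -0.021568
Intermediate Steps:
B = 230 (B = 216 + 14 = 230)
r(w, M) = M*w
U = 2411 (U = 230 - 1*(-2181) = 230 + 2181 = 2411)
Q(r(7, -2))/U = (-38 - 2*7)/2411 = (-38 - 14)*(1/2411) = -52*1/2411 = -52/2411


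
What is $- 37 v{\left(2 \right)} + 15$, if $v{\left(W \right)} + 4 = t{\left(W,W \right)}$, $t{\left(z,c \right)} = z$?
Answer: $89$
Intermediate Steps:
$v{\left(W \right)} = -4 + W$
$- 37 v{\left(2 \right)} + 15 = - 37 \left(-4 + 2\right) + 15 = \left(-37\right) \left(-2\right) + 15 = 74 + 15 = 89$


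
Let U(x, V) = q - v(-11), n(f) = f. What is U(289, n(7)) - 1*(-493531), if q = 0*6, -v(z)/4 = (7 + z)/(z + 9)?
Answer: 493539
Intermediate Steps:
v(z) = -4*(7 + z)/(9 + z) (v(z) = -4*(7 + z)/(z + 9) = -4*(7 + z)/(9 + z))
q = 0
U(x, V) = 8 (U(x, V) = 0 - 4*(-7 - 1*(-11))/(9 - 11) = 0 - 4*(-7 + 11)/(-2) = 0 - 4*(-1)*4/2 = 0 - 1*(-8) = 0 + 8 = 8)
U(289, n(7)) - 1*(-493531) = 8 - 1*(-493531) = 8 + 493531 = 493539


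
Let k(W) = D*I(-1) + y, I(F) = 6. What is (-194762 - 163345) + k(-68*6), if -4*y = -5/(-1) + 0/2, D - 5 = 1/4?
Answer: -1432307/4 ≈ -3.5808e+5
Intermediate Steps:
D = 21/4 (D = 5 + 1/4 = 5 + ¼ = 21/4 ≈ 5.2500)
y = -5/4 (y = -(-5/(-1) + 0/2)/4 = -(-5*(-1) + 0*(½))/4 = -(5 + 0)/4 = -¼*5 = -5/4 ≈ -1.2500)
k(W) = 121/4 (k(W) = (21/4)*6 - 5/4 = 63/2 - 5/4 = 121/4)
(-194762 - 163345) + k(-68*6) = (-194762 - 163345) + 121/4 = -358107 + 121/4 = -1432307/4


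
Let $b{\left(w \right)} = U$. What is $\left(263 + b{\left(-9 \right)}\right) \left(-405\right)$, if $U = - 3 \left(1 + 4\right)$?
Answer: $-100440$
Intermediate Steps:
$U = -15$ ($U = \left(-3\right) 5 = -15$)
$b{\left(w \right)} = -15$
$\left(263 + b{\left(-9 \right)}\right) \left(-405\right) = \left(263 - 15\right) \left(-405\right) = 248 \left(-405\right) = -100440$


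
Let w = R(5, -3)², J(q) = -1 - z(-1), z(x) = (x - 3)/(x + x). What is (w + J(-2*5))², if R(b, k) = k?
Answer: 36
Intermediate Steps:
z(x) = (-3 + x)/(2*x) (z(x) = (-3 + x)/((2*x)) = (-3 + x)*(1/(2*x)) = (-3 + x)/(2*x))
J(q) = -3 (J(q) = -1 - (-3 - 1)/(2*(-1)) = -1 - (-1)*(-4)/2 = -1 - 1*2 = -1 - 2 = -3)
w = 9 (w = (-3)² = 9)
(w + J(-2*5))² = (9 - 3)² = 6² = 36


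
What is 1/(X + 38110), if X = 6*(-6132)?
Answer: 1/1318 ≈ 0.00075873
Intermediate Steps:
X = -36792
1/(X + 38110) = 1/(-36792 + 38110) = 1/1318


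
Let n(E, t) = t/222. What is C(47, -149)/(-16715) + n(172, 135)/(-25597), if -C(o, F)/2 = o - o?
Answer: -45/1894178 ≈ -2.3757e-5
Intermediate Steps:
n(E, t) = t/222 (n(E, t) = t*(1/222) = t/222)
C(o, F) = 0 (C(o, F) = -2*(o - o) = -2*0 = 0)
C(47, -149)/(-16715) + n(172, 135)/(-25597) = 0/(-16715) + ((1/222)*135)/(-25597) = 0*(-1/16715) + (45/74)*(-1/25597) = 0 - 45/1894178 = -45/1894178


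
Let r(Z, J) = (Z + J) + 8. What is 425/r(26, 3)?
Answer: 425/37 ≈ 11.486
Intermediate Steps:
r(Z, J) = 8 + J + Z (r(Z, J) = (J + Z) + 8 = 8 + J + Z)
425/r(26, 3) = 425/(8 + 3 + 26) = 425/37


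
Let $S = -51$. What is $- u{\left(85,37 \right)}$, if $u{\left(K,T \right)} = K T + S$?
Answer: $-3094$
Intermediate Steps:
$u{\left(K,T \right)} = -51 + K T$ ($u{\left(K,T \right)} = K T - 51 = -51 + K T$)
$- u{\left(85,37 \right)} = - (-51 + 85 \cdot 37) = - (-51 + 3145) = \left(-1\right) 3094 = -3094$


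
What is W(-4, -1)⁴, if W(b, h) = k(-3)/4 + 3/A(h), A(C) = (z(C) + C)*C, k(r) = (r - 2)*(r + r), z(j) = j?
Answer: 6561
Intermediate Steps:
k(r) = 2*r*(-2 + r) (k(r) = (-2 + r)*(2*r) = 2*r*(-2 + r))
A(C) = 2*C² (A(C) = (C + C)*C = (2*C)*C = 2*C²)
W(b, h) = 15/2 + 3/(2*h²) (W(b, h) = (2*(-3)*(-2 - 3))/4 + 3/((2*h²)) = (2*(-3)*(-5))*(¼) + 3*(1/(2*h²)) = 30*(¼) + 3/(2*h²) = 15/2 + 3/(2*h²))
W(-4, -1)⁴ = (15/2 + (3/2)/(-1)²)⁴ = (15/2 + (3/2)*1)⁴ = (15/2 + 3/2)⁴ = 9⁴ = 6561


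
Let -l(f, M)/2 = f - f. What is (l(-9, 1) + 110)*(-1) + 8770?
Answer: 8660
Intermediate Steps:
l(f, M) = 0 (l(f, M) = -2*(f - f) = -2*0 = 0)
(l(-9, 1) + 110)*(-1) + 8770 = (0 + 110)*(-1) + 8770 = 110*(-1) + 8770 = -110 + 8770 = 8660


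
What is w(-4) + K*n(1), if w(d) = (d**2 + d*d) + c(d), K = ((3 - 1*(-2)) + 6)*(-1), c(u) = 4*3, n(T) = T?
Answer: 33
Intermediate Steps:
c(u) = 12
K = -11 (K = ((3 + 2) + 6)*(-1) = (5 + 6)*(-1) = 11*(-1) = -11)
w(d) = 12 + 2*d**2 (w(d) = (d**2 + d*d) + 12 = (d**2 + d**2) + 12 = 2*d**2 + 12 = 12 + 2*d**2)
w(-4) + K*n(1) = (12 + 2*(-4)**2) - 11*1 = (12 + 2*16) - 11 = (12 + 32) - 11 = 44 - 11 = 33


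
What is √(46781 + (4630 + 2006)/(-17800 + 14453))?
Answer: √524037684737/3347 ≈ 216.28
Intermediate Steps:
√(46781 + (4630 + 2006)/(-17800 + 14453)) = √(46781 + 6636/(-3347)) = √(46781 + 6636*(-1/3347)) = √(46781 - 6636/3347) = √(156569371/3347) = √524037684737/3347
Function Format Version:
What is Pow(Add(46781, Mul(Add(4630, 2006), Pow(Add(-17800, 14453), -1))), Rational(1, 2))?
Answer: Mul(Rational(1, 3347), Pow(524037684737, Rational(1, 2))) ≈ 216.28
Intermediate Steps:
Pow(Add(46781, Mul(Add(4630, 2006), Pow(Add(-17800, 14453), -1))), Rational(1, 2)) = Pow(Add(46781, Mul(6636, Pow(-3347, -1))), Rational(1, 2)) = Pow(Add(46781, Mul(6636, Rational(-1, 3347))), Rational(1, 2)) = Pow(Add(46781, Rational(-6636, 3347)), Rational(1, 2)) = Pow(Rational(156569371, 3347), Rational(1, 2)) = Mul(Rational(1, 3347), Pow(524037684737, Rational(1, 2)))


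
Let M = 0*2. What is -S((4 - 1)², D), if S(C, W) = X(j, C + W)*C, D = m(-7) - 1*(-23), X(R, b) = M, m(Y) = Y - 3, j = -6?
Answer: 0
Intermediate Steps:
m(Y) = -3 + Y
M = 0
X(R, b) = 0
D = 13 (D = (-3 - 7) - 1*(-23) = -10 + 23 = 13)
S(C, W) = 0 (S(C, W) = 0*C = 0)
-S((4 - 1)², D) = -1*0 = 0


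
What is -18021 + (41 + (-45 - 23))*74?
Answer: -20019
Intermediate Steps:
-18021 + (41 + (-45 - 23))*74 = -18021 + (41 - 68)*74 = -18021 - 27*74 = -18021 - 1998 = -20019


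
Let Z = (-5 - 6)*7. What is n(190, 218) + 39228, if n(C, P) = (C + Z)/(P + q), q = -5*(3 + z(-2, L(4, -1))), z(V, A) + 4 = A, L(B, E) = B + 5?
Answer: 6982697/178 ≈ 39229.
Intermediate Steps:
L(B, E) = 5 + B
z(V, A) = -4 + A
Z = -77 (Z = -11*7 = -77)
q = -40 (q = -5*(3 + (-4 + (5 + 4))) = -5*(3 + (-4 + 9)) = -5*(3 + 5) = -5*8 = -40)
n(C, P) = (-77 + C)/(-40 + P) (n(C, P) = (C - 77)/(P - 40) = (-77 + C)/(-40 + P))
n(190, 218) + 39228 = (77 - 1*190)/(40 - 1*218) + 39228 = (77 - 190)/(40 - 218) + 39228 = -113/(-178) + 39228 = -1/178*(-113) + 39228 = 113/178 + 39228 = 6982697/178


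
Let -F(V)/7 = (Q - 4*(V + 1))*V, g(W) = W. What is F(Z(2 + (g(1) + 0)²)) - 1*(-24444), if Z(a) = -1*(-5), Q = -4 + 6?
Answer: 25214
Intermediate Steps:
Q = 2
Z(a) = 5
F(V) = -7*V*(-2 - 4*V) (F(V) = -7*(2 - 4*(V + 1))*V = -7*(2 - 4*(1 + V))*V = -7*(2 + (-4 - 4*V))*V = -7*(-2 - 4*V)*V = -7*V*(-2 - 4*V))
F(Z(2 + (g(1) + 0)²)) - 1*(-24444) = 14*5*(1 + 2*5) - 1*(-24444) = 14*5*(1 + 10) + 24444 = 14*5*11 + 24444 = 770 + 24444 = 25214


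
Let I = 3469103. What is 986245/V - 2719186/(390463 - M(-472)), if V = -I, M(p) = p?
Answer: -9818693999233/1356193781305 ≈ -7.2399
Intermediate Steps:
V = -3469103 (V = -1*3469103 = -3469103)
986245/V - 2719186/(390463 - M(-472)) = 986245/(-3469103) - 2719186/(390463 - 1*(-472)) = 986245*(-1/3469103) - 2719186/(390463 + 472) = -986245/3469103 - 2719186/390935 = -9818693999233/1356193781305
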